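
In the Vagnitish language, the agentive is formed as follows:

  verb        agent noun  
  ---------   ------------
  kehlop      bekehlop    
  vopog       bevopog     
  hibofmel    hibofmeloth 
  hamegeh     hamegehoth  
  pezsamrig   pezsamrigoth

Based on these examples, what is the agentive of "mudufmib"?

mudufmiboth

vopog and pezsamrig both end in -g yet inflect differently (bevopog, pezsamrigoth), so the final letter is not what conditions the rule; the number of vowels is.
"mudufmib" has 3 vowels. The stems with 3 vowels (hibofmel → hibofmeloth, hamegeh → hamegehoth, pezsamrig → pezsamrigoth) add -oth.
So mudufmib → mudufmiboth.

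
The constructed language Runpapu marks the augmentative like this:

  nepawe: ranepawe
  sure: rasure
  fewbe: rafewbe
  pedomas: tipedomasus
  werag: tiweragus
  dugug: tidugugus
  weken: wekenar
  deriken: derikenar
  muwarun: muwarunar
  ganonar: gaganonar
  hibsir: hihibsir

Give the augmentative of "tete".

ratete

"tete" ends in -e. The stems ending in -e (nepawe → ranepawe, sure → rasure, fewbe → rafewbe) add the prefix ra-.
The other patterns: stems ending in -g or -s add ti- … -us around the stem; stems ending in -n add -ar; stems ending in -r repeat the first consonant+vowel as a prefix.
So tete → ratete.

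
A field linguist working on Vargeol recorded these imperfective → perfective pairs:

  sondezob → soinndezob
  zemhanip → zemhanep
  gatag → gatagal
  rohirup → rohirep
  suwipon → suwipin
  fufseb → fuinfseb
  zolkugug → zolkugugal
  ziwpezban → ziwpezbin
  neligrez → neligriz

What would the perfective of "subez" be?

rohirup and zolkugug both have last vowel 'u' yet inflect differently (rohirep, zolkugugal), so the last vowel is not what conditions the rule; the final letter is.
"subez" ends in -z. The one such stem in the data (neligrez → neligriz) changes the last vowel to 'i' (as do suwipon, ziwpezban), so the same rule applies.
The other patterns: stems ending in -b insert -in- after the first vowel; stems ending in -p change the last vowel to 'e'; stems ending in -g add -al.
So subez → subiz.

subiz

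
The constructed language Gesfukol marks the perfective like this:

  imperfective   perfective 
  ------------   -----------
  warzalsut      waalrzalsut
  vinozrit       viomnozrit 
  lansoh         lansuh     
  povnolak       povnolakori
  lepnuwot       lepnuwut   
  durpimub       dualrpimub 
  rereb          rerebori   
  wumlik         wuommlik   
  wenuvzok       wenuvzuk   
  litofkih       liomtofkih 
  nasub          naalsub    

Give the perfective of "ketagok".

wenuvzok and wumlik both end in -k yet inflect differently (wenuvzuk, wuommlik), so the final letter is not what conditions the rule; the last vowel is.
"ketagok" has last vowel 'o'. The stems whose last vowel is 'o' (wenuvzok → wenuvzuk, lansoh → lansuh, lepnuwot → lepnuwut) change the last vowel to 'u'.
The other patterns: stems whose last vowel is 'i' insert -om- after the first vowel; stems whose last vowel is 'a' or 'e' add -ori; stems whose last vowel is 'u' insert -al- after the first vowel.
So ketagok → ketaguk.

ketaguk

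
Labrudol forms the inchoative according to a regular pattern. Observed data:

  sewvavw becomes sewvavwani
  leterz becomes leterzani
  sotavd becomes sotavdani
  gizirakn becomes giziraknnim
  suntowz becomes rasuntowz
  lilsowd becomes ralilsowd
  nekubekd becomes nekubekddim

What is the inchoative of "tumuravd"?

"tumuravd" has second-to-last letter 'v'. The stems whose second-to-last letter is 'v' (sewvavw → sewvavwani, sotavd → sotavdani) add -ani.
So tumuravd → tumuravdani.

tumuravdani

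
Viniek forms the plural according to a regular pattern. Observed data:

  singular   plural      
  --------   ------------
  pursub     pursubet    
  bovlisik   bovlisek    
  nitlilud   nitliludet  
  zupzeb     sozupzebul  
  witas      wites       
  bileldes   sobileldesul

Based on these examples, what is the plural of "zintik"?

pursub and zupzeb both end in -b yet inflect differently (pursubet, sozupzebul), so the final letter is not what conditions the rule; the last vowel is.
"zintik" has last vowel 'i'. The one such stem in the data (bovlisik → bovlisek) changes the last vowel to 'e' (as does witas), so the same rule applies.
The other patterns: stems whose last vowel is 'u' add -et; stems whose last vowel is 'e' add so- … -ul around the stem.
So zintik → zintek.

zintek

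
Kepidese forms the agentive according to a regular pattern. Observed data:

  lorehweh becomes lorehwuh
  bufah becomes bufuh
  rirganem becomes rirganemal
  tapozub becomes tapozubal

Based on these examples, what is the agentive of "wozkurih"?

wozkuruh

lorehweh and rirganem both have last vowel 'e' yet inflect differently (lorehwuh, rirganemal), so the last vowel is not what conditions the rule; the final letter is.
"wozkurih" ends in -h. The stems ending in -h (lorehweh → lorehwuh, bufah → bufuh) change the last vowel to 'u'.
The other pattern: stems ending in -b or -m add -al.
So wozkurih → wozkuruh.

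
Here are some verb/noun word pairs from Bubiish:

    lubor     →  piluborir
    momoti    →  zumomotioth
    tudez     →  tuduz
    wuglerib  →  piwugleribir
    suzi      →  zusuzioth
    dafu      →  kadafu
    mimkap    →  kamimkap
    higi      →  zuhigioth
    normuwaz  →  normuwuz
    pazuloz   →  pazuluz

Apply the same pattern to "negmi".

zunegmioth

"negmi" ends in -i. The stems ending in -i (higi → zuhigioth, momoti → zumomotioth, suzi → zusuzioth) add zu- … -oth around the stem.
So negmi → zunegmioth.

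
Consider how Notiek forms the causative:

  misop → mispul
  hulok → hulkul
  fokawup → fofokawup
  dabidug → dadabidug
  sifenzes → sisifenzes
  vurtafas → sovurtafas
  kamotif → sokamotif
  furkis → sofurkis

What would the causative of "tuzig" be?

misop and fokawup both end in -p yet inflect differently (mispul, fofokawup), so the final letter is not what conditions the rule; the last vowel is.
"tuzig" has last vowel 'i'. The stems whose last vowel is 'i' (kamotif → sokamotif, furkis → sofurkis) add the prefix so-.
The other patterns: stems whose last vowel is 'o' delete the last vowel and add -ul; stems whose last vowel is 'e' or 'u' repeat the first consonant+vowel as a prefix.
So tuzig → sotuzig.

sotuzig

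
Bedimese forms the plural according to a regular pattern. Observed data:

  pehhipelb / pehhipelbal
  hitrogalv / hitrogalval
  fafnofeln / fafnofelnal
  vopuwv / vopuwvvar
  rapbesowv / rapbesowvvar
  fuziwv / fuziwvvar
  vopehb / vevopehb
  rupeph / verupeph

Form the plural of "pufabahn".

vepufabahn

hitrogalv and vopuwv both end in -v yet inflect differently (hitrogalval, vopuwvvar), so the final letter is not what conditions the rule; the second-to-last letter is.
"pufabahn" has second-to-last letter 'h'. The one such stem in the data (vopehb → vevopehb) adds the prefix ve-, so the same rule applies.
The other patterns: stems whose second-to-last letter is 'l' add -al; stems whose second-to-last letter is 'w' double the final consonant and add -ar.
So pufabahn → vepufabahn.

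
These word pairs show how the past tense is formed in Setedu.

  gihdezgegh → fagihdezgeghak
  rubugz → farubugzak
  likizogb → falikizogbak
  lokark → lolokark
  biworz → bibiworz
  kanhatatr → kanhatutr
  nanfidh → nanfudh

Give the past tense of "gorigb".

fagorigbak

rubugz and biworz both end in -z yet inflect differently (farubugzak, bibiworz), so the final letter is not what conditions the rule; the second-to-last letter is.
"gorigb" has second-to-last letter 'g'. The stems whose second-to-last letter is 'g' (gihdezgegh → fagihdezgeghak, rubugz → farubugzak, likizogb → falikizogbak) add fa- … -ak around the stem.
So gorigb → fagorigbak.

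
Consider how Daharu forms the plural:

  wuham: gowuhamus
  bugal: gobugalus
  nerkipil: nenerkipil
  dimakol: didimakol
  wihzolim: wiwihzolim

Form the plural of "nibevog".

"nibevog" has 3 vowels. The stems with 3 vowels (nerkipil → nenerkipil, dimakol → didimakol, wihzolim → wiwihzolim) repeat the first consonant+vowel as a prefix.
So nibevog → ninibevog.

ninibevog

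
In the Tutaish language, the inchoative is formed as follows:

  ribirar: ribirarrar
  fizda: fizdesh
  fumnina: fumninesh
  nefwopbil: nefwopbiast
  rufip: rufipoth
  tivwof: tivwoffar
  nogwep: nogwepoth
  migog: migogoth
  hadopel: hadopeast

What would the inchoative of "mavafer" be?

"mavafer" ends in -r. The one such stem in the data (ribirar → ribirarrar) doubles the final consonant and adds -ar (as does tivwof), so the same rule applies.
The other patterns: stems ending in -a drop the final letter and add -esh; stems ending in -l drop the final letter and add -ast; stems ending in -g or -p add -oth.
So mavafer → mavaferrar.

mavaferrar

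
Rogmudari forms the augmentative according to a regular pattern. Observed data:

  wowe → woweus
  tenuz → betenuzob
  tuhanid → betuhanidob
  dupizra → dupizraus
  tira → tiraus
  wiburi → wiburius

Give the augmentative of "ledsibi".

ledsibius

"ledsibi" ends in a vowel. The stems ending in a vowel (wiburi → wiburius, wowe → woweus, tira → tiraus) add -us.
The other pattern: stems ending in a consonant add be- … -ob around the stem.
So ledsibi → ledsibius.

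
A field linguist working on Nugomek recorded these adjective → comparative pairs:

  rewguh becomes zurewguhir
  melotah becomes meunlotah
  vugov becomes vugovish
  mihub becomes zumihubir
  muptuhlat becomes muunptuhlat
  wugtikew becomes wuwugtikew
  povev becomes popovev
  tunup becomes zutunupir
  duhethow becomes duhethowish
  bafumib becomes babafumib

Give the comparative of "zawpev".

wugtikew and duhethow both end in -w yet inflect differently (wuwugtikew, duhethowish), so the final letter is not what conditions the rule; the last vowel is.
"zawpev" has last vowel 'e'. The stems whose last vowel is 'e' (wugtikew → wuwugtikew, povev → popovev) repeat the first consonant+vowel as a prefix.
The other patterns: stems whose last vowel is 'o' add -ish; stems whose last vowel is 'u' add zu- … -ir around the stem; stems whose last vowel is 'a' insert -un- after the first vowel.
So zawpev → zazawpev.

zazawpev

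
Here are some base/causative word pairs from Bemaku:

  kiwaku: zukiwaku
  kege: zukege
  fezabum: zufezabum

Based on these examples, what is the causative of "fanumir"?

Every pair shown (kiwaku → zukiwaku, kege → zukege, fezabum → zufezabum) follows the same rule: add the prefix zu-.
So fanumir → zufanumir.

zufanumir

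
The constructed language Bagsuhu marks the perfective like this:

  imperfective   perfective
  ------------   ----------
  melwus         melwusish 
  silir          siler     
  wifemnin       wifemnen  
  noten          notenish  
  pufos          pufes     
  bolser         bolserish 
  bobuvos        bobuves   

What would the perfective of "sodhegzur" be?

melwus and pufos both end in -s yet inflect differently (melwusish, pufes), so the final letter is not what conditions the rule; the last vowel is.
"sodhegzur" has last vowel 'u'. The one such stem in the data (melwus → melwusish) adds -ish, so the same rule applies.
So sodhegzur → sodhegzurish.

sodhegzurish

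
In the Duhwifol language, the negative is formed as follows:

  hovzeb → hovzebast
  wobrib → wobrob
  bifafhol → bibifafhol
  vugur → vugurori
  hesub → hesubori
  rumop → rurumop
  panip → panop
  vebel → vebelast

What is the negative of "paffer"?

pafferast

"paffer" has last vowel 'e'. The stems whose last vowel is 'e' (vebel → vebelast, hovzeb → hovzebast) add -ast.
So paffer → pafferast.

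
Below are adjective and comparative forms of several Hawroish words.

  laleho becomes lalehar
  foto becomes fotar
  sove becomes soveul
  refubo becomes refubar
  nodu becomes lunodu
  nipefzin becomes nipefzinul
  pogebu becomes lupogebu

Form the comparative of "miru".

lumiru

nodu and nipefzin both begin with n- yet inflect differently (lunodu, nipefzinul), so the first letter is not what conditions the rule; the final letter is.
"miru" ends in -u. The stems ending in -u (nodu → lunodu, pogebu → lupogebu) add the prefix lu-.
So miru → lumiru.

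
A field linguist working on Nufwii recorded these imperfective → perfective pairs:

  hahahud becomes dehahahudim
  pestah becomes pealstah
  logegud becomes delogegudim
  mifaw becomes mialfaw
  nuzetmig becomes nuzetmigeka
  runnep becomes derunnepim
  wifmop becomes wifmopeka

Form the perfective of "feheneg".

runnep and wifmop both end in -p yet inflect differently (derunnepim, wifmopeka), so the final letter is not what conditions the rule; the last vowel is.
"feheneg" has last vowel 'e'. The one such stem in the data (runnep → derunnepim) adds de- … -im around the stem, so the same rule applies.
The other patterns: stems whose last vowel is 'a' insert -al- after the first vowel; stems whose last vowel is 'i' or 'o' add -eka.
So feheneg → defehenegim.

defehenegim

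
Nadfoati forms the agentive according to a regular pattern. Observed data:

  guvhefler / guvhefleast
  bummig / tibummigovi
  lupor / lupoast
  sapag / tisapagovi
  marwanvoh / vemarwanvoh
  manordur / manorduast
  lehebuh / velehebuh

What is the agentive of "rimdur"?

lupor and marwanvoh both have last vowel 'o' yet inflect differently (lupoast, vemarwanvoh), so the last vowel is not what conditions the rule; the final letter is.
"rimdur" ends in -r. The stems ending in -r (guvhefler → guvhefleast, manordur → manorduast, lupor → lupoast) drop the final letter and add -ast.
So rimdur → rimduast.

rimduast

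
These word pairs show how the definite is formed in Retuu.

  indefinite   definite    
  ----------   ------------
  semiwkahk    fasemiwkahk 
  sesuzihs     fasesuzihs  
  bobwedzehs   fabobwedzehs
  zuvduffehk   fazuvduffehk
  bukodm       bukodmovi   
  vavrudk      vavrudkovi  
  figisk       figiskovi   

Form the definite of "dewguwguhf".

semiwkahk and vavrudk both end in -k yet inflect differently (fasemiwkahk, vavrudkovi), so the final letter is not what conditions the rule; the second-to-last letter is.
"dewguwguhf" has second-to-last letter 'h'. The stems whose second-to-last letter is 'h' (semiwkahk → fasemiwkahk, sesuzihs → fasesuzihs, bobwedzehs → fabobwedzehs) add the prefix fa-.
The other pattern: stems whose second-to-last letter is 'd' or 's' add -ovi.
So dewguwguhf → fadewguwguhf.

fadewguwguhf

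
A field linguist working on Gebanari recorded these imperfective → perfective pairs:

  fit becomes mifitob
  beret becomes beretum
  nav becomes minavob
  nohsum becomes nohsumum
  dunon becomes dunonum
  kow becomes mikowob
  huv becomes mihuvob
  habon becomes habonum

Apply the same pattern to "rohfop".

rohfopum

"rohfop" has 2 vowels. The stems with 2 vowels (beret → beretum, habon → habonum, dunon → dunonum) add -um.
So rohfop → rohfopum.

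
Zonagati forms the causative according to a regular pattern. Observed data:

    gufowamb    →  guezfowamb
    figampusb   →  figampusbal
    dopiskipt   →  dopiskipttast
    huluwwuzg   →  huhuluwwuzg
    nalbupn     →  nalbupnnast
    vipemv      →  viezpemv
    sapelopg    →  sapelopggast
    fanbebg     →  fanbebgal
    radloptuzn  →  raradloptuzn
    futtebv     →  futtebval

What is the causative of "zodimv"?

zoezdimv

"zodimv" has second-to-last letter 'm'. The stems whose second-to-last letter is 'm' (vipemv → viezpemv, gufowamb → guezfowamb) insert -ez- after the first vowel.
So zodimv → zoezdimv.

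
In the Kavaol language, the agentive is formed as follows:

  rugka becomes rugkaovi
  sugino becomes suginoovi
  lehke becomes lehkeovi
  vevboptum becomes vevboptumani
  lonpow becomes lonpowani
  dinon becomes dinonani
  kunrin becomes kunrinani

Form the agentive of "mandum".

sugino and lonpow both have last vowel 'o' yet inflect differently (suginoovi, lonpowani), so the last vowel is not what conditions the rule; whether the stem ends in a vowel or a consonant is.
"mandum" ends in a consonant. The stems ending in a consonant (vevboptum → vevboptumani, lonpow → lonpowani, dinon → dinonani) add -ani.
So mandum → mandumani.

mandumani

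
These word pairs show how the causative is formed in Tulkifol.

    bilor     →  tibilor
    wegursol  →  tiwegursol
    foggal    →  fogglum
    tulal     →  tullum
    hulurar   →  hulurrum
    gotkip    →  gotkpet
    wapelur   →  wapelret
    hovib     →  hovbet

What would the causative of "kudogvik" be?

wegursol and foggal both end in -l yet inflect differently (tiwegursol, fogglum), so the final letter is not what conditions the rule; the last vowel is.
"kudogvik" has last vowel 'i'. The stems whose last vowel is 'i' (gotkip → gotkpet, hovib → hovbet) delete the last vowel and add -et.
The other patterns: stems whose last vowel is 'o' add the prefix ti-; stems whose last vowel is 'a' delete the last vowel and add -um.
So kudogvik → kudogvket.

kudogvket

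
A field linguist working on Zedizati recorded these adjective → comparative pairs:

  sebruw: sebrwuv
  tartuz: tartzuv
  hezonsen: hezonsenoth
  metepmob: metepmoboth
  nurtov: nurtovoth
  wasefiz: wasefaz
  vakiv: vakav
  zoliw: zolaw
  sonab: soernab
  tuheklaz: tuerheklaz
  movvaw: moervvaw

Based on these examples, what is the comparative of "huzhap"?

tartuz and wasefiz both end in -z yet inflect differently (tartzuv, wasefaz), so the final letter is not what conditions the rule; the last vowel is.
"huzhap" has last vowel 'a'. The stems whose last vowel is 'a' (sonab → soernab, tuheklaz → tuerheklaz, movvaw → moervvaw) insert -er- after the first vowel.
The other patterns: stems whose last vowel is 'u' delete the last vowel and add -uv; stems whose last vowel is 'e' or 'o' add -oth; stems whose last vowel is 'i' change the last vowel to 'a'.
So huzhap → huerzhap.

huerzhap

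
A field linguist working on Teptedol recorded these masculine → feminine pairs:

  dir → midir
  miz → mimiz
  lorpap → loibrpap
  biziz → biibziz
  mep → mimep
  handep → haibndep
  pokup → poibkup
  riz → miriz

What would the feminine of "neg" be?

riz and biziz both end in -z yet inflect differently (miriz, biibziz), so the final letter is not what conditions the rule; the number of vowels is.
"neg" has 1 vowel. The stems with 1 vowel (mep → mimep, riz → miriz, miz → mimiz) add the prefix mi-.
So neg → mineg.

mineg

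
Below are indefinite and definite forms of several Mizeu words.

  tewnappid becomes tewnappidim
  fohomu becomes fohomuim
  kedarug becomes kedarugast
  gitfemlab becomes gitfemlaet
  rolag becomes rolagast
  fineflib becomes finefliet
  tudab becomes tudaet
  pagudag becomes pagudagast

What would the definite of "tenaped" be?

tenapedim

tudab and rolag both have last vowel 'a' yet inflect differently (tudaet, rolagast), so the last vowel is not what conditions the rule; the final letter is.
"tenaped" ends in -d. The one such stem in the data (tewnappid → tewnappidim) adds -im, so the same rule applies.
So tenaped → tenapedim.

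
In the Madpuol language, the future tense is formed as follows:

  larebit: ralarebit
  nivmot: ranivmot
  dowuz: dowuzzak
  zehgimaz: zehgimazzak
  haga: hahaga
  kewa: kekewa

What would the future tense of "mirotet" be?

"mirotet" ends in -t. The stems ending in -t (larebit → ralarebit, nivmot → ranivmot) add the prefix ra-.
So mirotet → ramirotet.

ramirotet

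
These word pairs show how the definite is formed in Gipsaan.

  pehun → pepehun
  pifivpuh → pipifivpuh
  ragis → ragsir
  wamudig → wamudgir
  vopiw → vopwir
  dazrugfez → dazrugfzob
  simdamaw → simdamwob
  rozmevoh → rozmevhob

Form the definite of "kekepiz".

kekepzir

"kekepiz" has last vowel 'i'. The stems whose last vowel is 'i' (ragis → ragsir, wamudig → wamudgir, vopiw → vopwir) delete the last vowel and add -ir.
So kekepiz → kekepzir.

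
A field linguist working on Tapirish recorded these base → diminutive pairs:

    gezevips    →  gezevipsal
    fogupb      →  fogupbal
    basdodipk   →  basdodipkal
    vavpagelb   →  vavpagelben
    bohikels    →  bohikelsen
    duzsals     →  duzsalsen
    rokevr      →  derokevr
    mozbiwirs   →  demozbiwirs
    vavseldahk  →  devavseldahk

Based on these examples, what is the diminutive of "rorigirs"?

derorigirs

"rorigirs" has second-to-last letter 'r'. The one such stem in the data (mozbiwirs → demozbiwirs) adds the prefix de-, so the same rule applies.
The other patterns: stems whose second-to-last letter is 'p' add -al; stems whose second-to-last letter is 'l' add -en.
So rorigirs → derorigirs.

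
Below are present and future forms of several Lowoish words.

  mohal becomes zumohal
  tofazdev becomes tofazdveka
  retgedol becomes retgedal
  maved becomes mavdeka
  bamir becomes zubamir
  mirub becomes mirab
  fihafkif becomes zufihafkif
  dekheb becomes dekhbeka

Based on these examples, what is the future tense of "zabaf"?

dekheb and mirub both end in -b yet inflect differently (dekhbeka, mirab), so the final letter is not what conditions the rule; the last vowel is.
"zabaf" has last vowel 'a'. The one such stem in the data (mohal → zumohal) adds the prefix zu-, so the same rule applies.
The other patterns: stems whose last vowel is 'e' delete the last vowel and add -eka; stems whose last vowel is 'o' or 'u' change the last vowel to 'a'.
So zabaf → zuzabaf.

zuzabaf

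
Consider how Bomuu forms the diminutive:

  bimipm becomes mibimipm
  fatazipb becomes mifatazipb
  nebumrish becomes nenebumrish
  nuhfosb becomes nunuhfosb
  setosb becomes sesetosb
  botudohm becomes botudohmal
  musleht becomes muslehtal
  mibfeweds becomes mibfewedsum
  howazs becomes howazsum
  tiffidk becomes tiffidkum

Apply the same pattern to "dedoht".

dedohtal

"dedoht" has second-to-last letter 'h'. The stems whose second-to-last letter is 'h' (botudohm → botudohmal, musleht → muslehtal) add -al.
So dedoht → dedohtal.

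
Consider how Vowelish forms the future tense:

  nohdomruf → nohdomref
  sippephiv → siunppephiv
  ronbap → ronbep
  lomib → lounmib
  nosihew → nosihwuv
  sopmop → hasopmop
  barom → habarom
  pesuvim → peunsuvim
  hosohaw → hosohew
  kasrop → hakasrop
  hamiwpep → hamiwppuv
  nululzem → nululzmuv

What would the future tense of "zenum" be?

zenem

nululzem and pesuvim both end in -m yet inflect differently (nululzmuv, peunsuvim), so the final letter is not what conditions the rule; the last vowel is.
"zenum" has last vowel 'u'. The one such stem in the data (nohdomruf → nohdomref) changes the last vowel to 'e' (as do hosohaw, ronbap), so the same rule applies.
The other patterns: stems whose last vowel is 'e' delete the last vowel and add -uv; stems whose last vowel is 'i' insert -un- after the first vowel; stems whose last vowel is 'o' add the prefix ha-.
So zenum → zenem.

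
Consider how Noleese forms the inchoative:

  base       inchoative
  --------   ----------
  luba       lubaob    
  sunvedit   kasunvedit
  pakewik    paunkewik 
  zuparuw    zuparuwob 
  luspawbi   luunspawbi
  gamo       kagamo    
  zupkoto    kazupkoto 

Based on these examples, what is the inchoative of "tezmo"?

katezmo

"tezmo" ends in -o. The stems ending in -o (zupkoto → kazupkoto, gamo → kagamo) add the prefix ka-.
The other patterns: stems ending in -a or -w add -ob; stems ending in -i or -k insert -un- after the first vowel.
So tezmo → katezmo.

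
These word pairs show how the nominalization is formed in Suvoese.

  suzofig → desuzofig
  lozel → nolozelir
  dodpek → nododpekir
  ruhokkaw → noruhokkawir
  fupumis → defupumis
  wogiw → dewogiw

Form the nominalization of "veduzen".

wogiw and ruhokkaw both end in -w yet inflect differently (dewogiw, noruhokkawir), so the final letter is not what conditions the rule; the last vowel is.
"veduzen" has last vowel 'e'. The stems whose last vowel is 'e' (lozel → nolozelir, dodpek → nododpekir) add no- … -ir around the stem.
So veduzen → noveduzenir.

noveduzenir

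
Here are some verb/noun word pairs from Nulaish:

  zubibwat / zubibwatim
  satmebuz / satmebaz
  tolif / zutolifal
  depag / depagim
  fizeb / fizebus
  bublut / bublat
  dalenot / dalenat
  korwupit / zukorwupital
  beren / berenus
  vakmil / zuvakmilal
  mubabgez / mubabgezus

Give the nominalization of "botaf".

botafim

zubibwat and bublut both end in -t yet inflect differently (zubibwatim, bublat), so the final letter is not what conditions the rule; the last vowel is.
"botaf" has last vowel 'a'. The stems whose last vowel is 'a' (depag → depagim, zubibwat → zubibwatim) add -im.
The other patterns: stems whose last vowel is 'o' or 'u' change the last vowel to 'a'; stems whose last vowel is 'e' add -us; stems whose last vowel is 'i' add zu- … -al around the stem.
So botaf → botafim.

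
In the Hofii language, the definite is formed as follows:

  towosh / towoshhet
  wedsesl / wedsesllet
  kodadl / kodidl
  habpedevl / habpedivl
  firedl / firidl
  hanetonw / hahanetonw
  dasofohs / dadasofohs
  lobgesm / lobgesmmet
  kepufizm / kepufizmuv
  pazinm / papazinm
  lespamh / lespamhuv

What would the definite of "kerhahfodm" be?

"kerhahfodm" has second-to-last letter 'd'. The stems whose second-to-last letter is 'd' (firedl → firidl, kodadl → kodidl) change the last vowel to 'i'.
So kerhahfodm → kerhahfidm.

kerhahfidm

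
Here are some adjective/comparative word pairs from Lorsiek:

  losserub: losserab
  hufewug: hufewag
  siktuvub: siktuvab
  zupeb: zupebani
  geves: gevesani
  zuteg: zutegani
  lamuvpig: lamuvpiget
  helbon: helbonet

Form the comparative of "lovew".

lovewani

"lovew" has last vowel 'e'. The stems whose last vowel is 'e' (zupeb → zupebani, geves → gevesani, zuteg → zutegani) add -ani.
So lovew → lovewani.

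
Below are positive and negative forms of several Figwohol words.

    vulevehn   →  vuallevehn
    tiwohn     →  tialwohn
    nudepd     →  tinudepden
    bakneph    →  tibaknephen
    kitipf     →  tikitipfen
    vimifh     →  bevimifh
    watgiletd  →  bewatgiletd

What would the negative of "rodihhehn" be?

bakneph and vimifh both end in -h yet inflect differently (tibaknephen, bevimifh), so the final letter is not what conditions the rule; the second-to-last letter is.
"rodihhehn" has second-to-last letter 'h'. The stems whose second-to-last letter is 'h' (vulevehn → vuallevehn, tiwohn → tialwohn) insert -al- after the first vowel.
So rodihhehn → roaldihhehn.

roaldihhehn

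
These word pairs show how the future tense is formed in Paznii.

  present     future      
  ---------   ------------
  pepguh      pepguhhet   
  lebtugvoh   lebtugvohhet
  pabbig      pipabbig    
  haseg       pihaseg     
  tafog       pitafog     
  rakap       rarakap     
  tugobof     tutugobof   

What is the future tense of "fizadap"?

lebtugvoh and tafog both have last vowel 'o' yet inflect differently (lebtugvohhet, pitafog), so the last vowel is not what conditions the rule; the final letter is.
"fizadap" ends in -p. The one such stem in the data (rakap → rarakap) repeats the first consonant+vowel as a prefix (as does tugobof), so the same rule applies.
The other patterns: stems ending in -h double the final consonant and add -et; stems ending in -g add the prefix pi-.
So fizadap → fifizadap.

fifizadap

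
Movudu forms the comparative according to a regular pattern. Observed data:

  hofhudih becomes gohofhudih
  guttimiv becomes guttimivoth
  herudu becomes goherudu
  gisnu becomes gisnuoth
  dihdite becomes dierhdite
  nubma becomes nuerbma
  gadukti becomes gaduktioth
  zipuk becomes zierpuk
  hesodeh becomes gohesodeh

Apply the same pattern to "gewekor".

gisnu and herudu both end in -u yet inflect differently (gisnuoth, goherudu), so the final letter is not what conditions the rule; the first letter is.
"gewekor" begins with g-. The stems beginning with g- (gisnu → gisnuoth, gadukti → gaduktioth, guttimiv → guttimivoth) add -oth.
The other patterns: stems beginning with h- add the prefix go-; stems beginning with d-, n- or z- insert -er- after the first vowel.
So gewekor → gewekoroth.

gewekoroth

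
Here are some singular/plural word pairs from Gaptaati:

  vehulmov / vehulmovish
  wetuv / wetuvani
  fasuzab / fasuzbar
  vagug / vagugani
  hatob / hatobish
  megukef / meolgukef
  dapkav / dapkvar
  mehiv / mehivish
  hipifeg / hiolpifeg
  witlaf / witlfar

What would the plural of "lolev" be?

loollev

hipifeg and vagug both end in -g yet inflect differently (hiolpifeg, vagugani), so the final letter is not what conditions the rule; the last vowel is.
"lolev" has last vowel 'e'. The stems whose last vowel is 'e' (megukef → meolgukef, hipifeg → hiolpifeg) insert -ol- after the first vowel.
The other patterns: stems whose last vowel is 'i' or 'o' add -ish; stems whose last vowel is 'u' add -ani; stems whose last vowel is 'a' delete the last vowel and add -ar.
So lolev → loollev.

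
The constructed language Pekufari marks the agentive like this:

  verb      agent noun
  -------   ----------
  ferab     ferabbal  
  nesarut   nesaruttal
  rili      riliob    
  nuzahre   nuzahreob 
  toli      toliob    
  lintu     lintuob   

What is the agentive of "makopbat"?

nesarut and lintu both have last vowel 'u' yet inflect differently (nesaruttal, lintuob), so the last vowel is not what conditions the rule; whether the stem ends in a vowel or a consonant is.
"makopbat" ends in a consonant. The stems ending in a consonant (ferab → ferabbal, nesarut → nesaruttal) double the final consonant and add -al.
The other pattern: stems ending in a vowel add -ob.
So makopbat → makopbattal.

makopbattal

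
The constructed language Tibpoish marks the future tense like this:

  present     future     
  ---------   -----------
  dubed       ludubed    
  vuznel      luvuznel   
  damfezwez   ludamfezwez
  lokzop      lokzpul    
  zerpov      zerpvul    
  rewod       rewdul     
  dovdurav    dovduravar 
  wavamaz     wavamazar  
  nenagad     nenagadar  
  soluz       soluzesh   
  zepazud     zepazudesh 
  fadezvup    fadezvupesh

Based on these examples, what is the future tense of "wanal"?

wanalar

dubed and rewod both end in -d yet inflect differently (ludubed, rewdul), so the final letter is not what conditions the rule; the last vowel is.
"wanal" has last vowel 'a'. The stems whose last vowel is 'a' (dovdurav → dovduravar, wavamaz → wavamazar, nenagad → nenagadar) add -ar.
So wanal → wanalar.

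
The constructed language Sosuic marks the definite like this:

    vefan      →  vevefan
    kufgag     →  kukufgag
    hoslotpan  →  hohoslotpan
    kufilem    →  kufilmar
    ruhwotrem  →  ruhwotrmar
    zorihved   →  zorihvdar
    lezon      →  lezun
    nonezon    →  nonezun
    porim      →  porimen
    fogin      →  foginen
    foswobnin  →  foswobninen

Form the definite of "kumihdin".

vefan and lezon both end in -n yet inflect differently (vevefan, lezun), so the final letter is not what conditions the rule; the last vowel is.
"kumihdin" has last vowel 'i'. The stems whose last vowel is 'i' (porim → porimen, fogin → foginen, foswobnin → foswobninen) add -en.
The other patterns: stems whose last vowel is 'a' repeat the first consonant+vowel as a prefix; stems whose last vowel is 'e' delete the last vowel and add -ar; stems whose last vowel is 'o' change the last vowel to 'u'.
So kumihdin → kumihdinen.

kumihdinen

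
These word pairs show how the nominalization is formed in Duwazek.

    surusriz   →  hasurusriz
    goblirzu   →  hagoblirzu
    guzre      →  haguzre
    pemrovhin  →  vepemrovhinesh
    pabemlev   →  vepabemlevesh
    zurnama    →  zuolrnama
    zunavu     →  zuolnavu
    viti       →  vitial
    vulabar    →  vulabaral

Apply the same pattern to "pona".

veponaesh

goblirzu and zunavu both end in -u yet inflect differently (hagoblirzu, zuolnavu), so the final letter is not what conditions the rule; the first letter is.
"pona" begins with p-. The stems beginning with p- (pemrovhin → vepemrovhinesh, pabemlev → vepabemlevesh) add ve- … -esh around the stem.
The other patterns: stems beginning with g- or s- add the prefix ha-; stems beginning with z- insert -ol- after the first vowel; stems beginning with v- add -al.
So pona → veponaesh.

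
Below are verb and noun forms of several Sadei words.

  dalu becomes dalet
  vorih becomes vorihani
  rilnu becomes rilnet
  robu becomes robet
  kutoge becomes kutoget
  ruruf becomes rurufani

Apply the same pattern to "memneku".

memneket

robu and ruruf both have last vowel 'u' yet inflect differently (robet, rurufani), so the last vowel is not what conditions the rule; whether the stem ends in a vowel or a consonant is.
"memneku" ends in a vowel. The stems ending in a vowel (robu → robet, dalu → dalet, kutoge → kutoget) drop the final letter and add -et.
So memneku → memneket.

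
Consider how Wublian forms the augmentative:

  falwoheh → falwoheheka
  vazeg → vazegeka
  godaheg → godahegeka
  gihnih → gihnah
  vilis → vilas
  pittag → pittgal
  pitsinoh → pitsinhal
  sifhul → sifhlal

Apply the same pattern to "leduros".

"leduros" has last vowel 'o'. The one such stem in the data (pitsinoh → pitsinhal) deletes the last vowel and adds -al (as do pittag, sifhul), so the same rule applies.
The other patterns: stems whose last vowel is 'e' add -eka; stems whose last vowel is 'i' change the last vowel to 'a'.
So leduros → ledursal.

ledursal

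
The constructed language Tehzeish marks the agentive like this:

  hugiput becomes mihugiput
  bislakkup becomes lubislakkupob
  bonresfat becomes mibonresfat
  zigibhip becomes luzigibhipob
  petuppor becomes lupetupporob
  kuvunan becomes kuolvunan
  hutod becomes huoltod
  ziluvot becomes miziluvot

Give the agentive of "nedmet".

hutod and ziluvot both have last vowel 'o' yet inflect differently (huoltod, miziluvot), so the last vowel is not what conditions the rule; the final letter is.
"nedmet" ends in -t. The stems ending in -t (hugiput → mihugiput, ziluvot → miziluvot, bonresfat → mibonresfat) add the prefix mi-.
The other patterns: stems ending in -d or -n insert -ol- after the first vowel; stems ending in -p or -r add lu- … -ob around the stem.
So nedmet → minedmet.

minedmet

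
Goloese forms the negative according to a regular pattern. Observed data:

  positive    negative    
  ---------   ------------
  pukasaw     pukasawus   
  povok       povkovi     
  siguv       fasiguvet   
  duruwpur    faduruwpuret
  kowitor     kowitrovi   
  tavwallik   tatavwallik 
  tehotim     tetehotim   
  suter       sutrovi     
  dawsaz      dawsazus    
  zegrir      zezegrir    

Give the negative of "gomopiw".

duruwpur and zegrir both end in -r yet inflect differently (faduruwpuret, zezegrir), so the final letter is not what conditions the rule; the last vowel is.
"gomopiw" has last vowel 'i'. The stems whose last vowel is 'i' (tavwallik → tatavwallik, zegrir → zezegrir, tehotim → tetehotim) repeat the first consonant+vowel as a prefix.
The other patterns: stems whose last vowel is 'u' add fa- … -et around the stem; stems whose last vowel is 'a' add -us; stems whose last vowel is 'e' or 'o' delete the last vowel and add -ovi.
So gomopiw → gogomopiw.

gogomopiw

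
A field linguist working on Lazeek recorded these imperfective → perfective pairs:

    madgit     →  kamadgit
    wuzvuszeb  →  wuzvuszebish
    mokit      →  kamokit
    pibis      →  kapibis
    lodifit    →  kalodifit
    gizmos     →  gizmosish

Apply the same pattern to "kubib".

pibis and gizmos both end in -s yet inflect differently (kapibis, gizmosish), so the final letter is not what conditions the rule; the last vowel is.
"kubib" has last vowel 'i'. The stems whose last vowel is 'i' (mokit → kamokit, madgit → kamadgit, lodifit → kalodifit) add the prefix ka-.
So kubib → kakubib.

kakubib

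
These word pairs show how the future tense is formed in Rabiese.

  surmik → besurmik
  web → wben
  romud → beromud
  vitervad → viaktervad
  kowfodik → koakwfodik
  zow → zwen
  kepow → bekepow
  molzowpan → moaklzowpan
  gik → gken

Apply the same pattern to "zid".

zow and kepow both end in -w yet inflect differently (zwen, bekepow), so the final letter is not what conditions the rule; the number of vowels is.
"zid" has 1 vowel. The stems with 1 vowel (web → wben, zow → zwen, gik → gken) delete the last vowel and add -en.
So zid → zden.

zden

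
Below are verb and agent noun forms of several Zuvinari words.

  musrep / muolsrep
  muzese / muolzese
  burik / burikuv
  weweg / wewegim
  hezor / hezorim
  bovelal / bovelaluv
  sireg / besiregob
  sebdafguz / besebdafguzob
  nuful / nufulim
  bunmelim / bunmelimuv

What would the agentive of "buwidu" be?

sireg and weweg both end in -g yet inflect differently (besiregob, wewegim), so the final letter is not what conditions the rule; the first letter is.
"buwidu" begins with b-. The stems beginning with b- (bovelal → bovelaluv, bunmelim → bunmelimuv, burik → burikuv) add -uv.
The other patterns: stems beginning with m- insert -ol- after the first vowel; stems beginning with s- add be- … -ob around the stem; stems beginning with h-, n- or w- add -im.
So buwidu → buwiduuv.

buwiduuv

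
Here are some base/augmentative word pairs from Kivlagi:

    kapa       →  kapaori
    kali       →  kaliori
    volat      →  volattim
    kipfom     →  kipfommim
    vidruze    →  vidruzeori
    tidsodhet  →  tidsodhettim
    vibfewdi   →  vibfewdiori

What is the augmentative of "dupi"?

dupiori

volat and kapa both have last vowel 'a' yet inflect differently (volattim, kapaori), so the last vowel is not what conditions the rule; whether the stem ends in a vowel or a consonant is.
"dupi" ends in a vowel. The stems ending in a vowel (vibfewdi → vibfewdiori, kapa → kapaori, vidruze → vidruzeori) add -ori.
So dupi → dupiori.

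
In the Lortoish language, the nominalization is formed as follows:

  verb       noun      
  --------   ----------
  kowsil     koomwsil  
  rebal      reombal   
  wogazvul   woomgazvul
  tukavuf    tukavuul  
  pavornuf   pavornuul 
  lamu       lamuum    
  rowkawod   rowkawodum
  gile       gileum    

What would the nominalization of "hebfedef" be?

wogazvul and tukavuf both have last vowel 'u' yet inflect differently (woomgazvul, tukavuul), so the last vowel is not what conditions the rule; the final letter is.
"hebfedef" ends in -f. The stems ending in -f (tukavuf → tukavuul, pavornuf → pavornuul) drop the final letter and add -ul.
The other patterns: stems ending in -l insert -om- after the first vowel; stems ending in -d, -e or -u add -um.
So hebfedef → hebfedeul.

hebfedeul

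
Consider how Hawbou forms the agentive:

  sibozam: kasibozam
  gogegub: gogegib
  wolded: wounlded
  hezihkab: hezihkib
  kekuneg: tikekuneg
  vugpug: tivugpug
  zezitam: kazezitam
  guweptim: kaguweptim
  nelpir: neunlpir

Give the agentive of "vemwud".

vugpug and gogegub both have last vowel 'u' yet inflect differently (tivugpug, gogegib), so the last vowel is not what conditions the rule; the final letter is.
"vemwud" ends in -d. The one such stem in the data (wolded → wounlded) inserts -un- after the first vowel (as does nelpir), so the same rule applies.
So vemwud → veunmwud.

veunmwud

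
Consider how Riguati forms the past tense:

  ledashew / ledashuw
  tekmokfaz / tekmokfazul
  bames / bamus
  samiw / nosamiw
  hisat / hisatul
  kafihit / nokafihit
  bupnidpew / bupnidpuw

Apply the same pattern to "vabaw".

vabawul

samiw and bupnidpew both end in -w yet inflect differently (nosamiw, bupnidpuw), so the final letter is not what conditions the rule; the last vowel is.
"vabaw" has last vowel 'a'. The stems whose last vowel is 'a' (tekmokfaz → tekmokfazul, hisat → hisatul) add -ul.
So vabaw → vabawul.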